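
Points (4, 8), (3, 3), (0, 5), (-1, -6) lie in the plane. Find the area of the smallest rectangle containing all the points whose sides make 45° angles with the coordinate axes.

95

In coordinates u = x + y, v = x − y the rectangle is axis-aligned; the map (x,y)→(u,v) scales areas by 2.
u-values: 12, 6, 5, -7; range = 12 − (-7) = 19.
v-values: -4, 0, -5, 5; range = 5 − (-5) = 10.
Area = (19 × 10) / 2 = 95.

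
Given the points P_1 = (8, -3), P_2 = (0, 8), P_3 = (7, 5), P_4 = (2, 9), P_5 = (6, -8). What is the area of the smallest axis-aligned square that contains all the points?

The bounding box has width 8 and height 17.
An axis-aligned square enclosing the set must have side ≥ max(width, height).
So the minimum side is max(8, 17) = 17.
Area = 17² = 289.

289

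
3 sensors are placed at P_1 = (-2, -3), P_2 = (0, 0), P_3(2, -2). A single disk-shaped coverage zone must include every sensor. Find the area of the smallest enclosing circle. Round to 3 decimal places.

Side lengths²: P_1P_2² = 13, P_1P_3² = 17, P_2P_3² = 8.
Since P_1P_3² = 17 < 13 + 8 = 21, the triangle is acute, so the smallest enclosing circle is the circumcircle.
Circumcentre = (-0.1, -2.1), r² = 4.42.
Area = π·r² = π·4.42 ≈ 13.886.

13.886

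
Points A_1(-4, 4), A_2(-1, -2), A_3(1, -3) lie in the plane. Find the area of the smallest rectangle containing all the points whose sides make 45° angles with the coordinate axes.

In coordinates u = x + y, v = x − y the rectangle is axis-aligned; the map (x,y)→(u,v) scales areas by 2.
u-values: 0, -3, -2; range = 0 − (-3) = 3.
v-values: -8, 1, 4; range = 4 − (-8) = 12.
Area = (3 × 12) / 2 = 18.

18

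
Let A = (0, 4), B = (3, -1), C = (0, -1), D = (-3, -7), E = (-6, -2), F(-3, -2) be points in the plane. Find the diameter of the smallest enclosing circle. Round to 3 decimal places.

A smallest enclosing disk is always determined by at most three of the input points on its boundary.
The farthest pair is A–D with squared distance 130. The circle on this segment as diameter has centre (-1.5, -1.5) and r² = 130/4 = 32.5.
Check B: distance² to centre = 20.5 ≤ 32.5, so it lies inside.
All remaining points lie in this disk, and no smaller disk contains both endpoints, so this is the minimum enclosing circle.
Diameter = 2r = 2√(32.5) ≈ 11.402.

11.402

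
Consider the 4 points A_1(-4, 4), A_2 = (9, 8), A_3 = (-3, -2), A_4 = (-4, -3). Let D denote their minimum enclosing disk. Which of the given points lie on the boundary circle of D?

A_2, A_4

A smallest enclosing disk is always determined by at most three of the input points on its boundary.
The farthest pair is A_2–A_4 with squared distance 290. The circle on this segment as diameter has centre (2.5, 2.5) and r² = 290/4 = 72.5.
Check A_1: distance² to centre = 44.5 ≤ 72.5, so it lies inside.
All remaining points lie in this disk, and no smaller disk contains both endpoints, so this is the minimum enclosing circle.
The points at distance exactly r from the centre are A_2, A_4 — 2 points.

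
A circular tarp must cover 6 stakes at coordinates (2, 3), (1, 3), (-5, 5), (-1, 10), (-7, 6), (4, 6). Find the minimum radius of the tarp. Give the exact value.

By Welzl's lemma the MEC is supported by two points (diametrically opposite) or three points (on a circumcircle).
The farthest pair is (-7, 6)–(4, 6) with squared distance 121. The circle on this segment as diameter has centre (-1.5, 6) and r² = 121/4 = 30.25.
Check (2, 3): distance² to centre = 21.25 ≤ 30.25, so it lies inside.
All remaining points lie in this disk, and no smaller disk contains both endpoints, so this is the minimum enclosing circle.
r = √(30.25) = 5.5.

5.5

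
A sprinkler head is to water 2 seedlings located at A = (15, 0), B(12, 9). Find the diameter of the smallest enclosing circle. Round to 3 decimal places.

The smallest circle enclosing two points has them as diameter endpoints.
Centre = midpoint = (13.5, 4.5); r² = |AB|²/4 = 90/4 = 22.5.
Diameter = 2r = 2√(22.5) ≈ 9.487.

9.487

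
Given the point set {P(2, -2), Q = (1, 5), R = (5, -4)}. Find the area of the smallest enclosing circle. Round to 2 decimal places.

Side lengths²: PQ² = 50, PR² = 13, QR² = 97.
Since QR² = 97 ≥ 50 + 13 = 63, the angle opposite QR is not acute, so the smallest enclosing circle has QR as diameter.
Centre = midpoint of QR = (3, 0.5), r² = 97/4 = 24.25.
Area = π·r² = π·24.25 ≈ 76.18.

76.18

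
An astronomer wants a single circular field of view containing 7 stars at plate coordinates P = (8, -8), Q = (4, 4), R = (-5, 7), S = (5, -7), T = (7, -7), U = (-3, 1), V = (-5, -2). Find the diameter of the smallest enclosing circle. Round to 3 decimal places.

The minimum enclosing circle of a finite set is fixed by two of the points (as a diameter) or three (as a circumcircle).
The farthest pair is P–R with squared distance 394. The circle on this segment as diameter has centre (1.5, -0.5) and r² = 394/4 = 98.5.
Check Q: distance² to centre = 26.5 ≤ 98.5, so it lies inside.
All remaining points lie in this disk, and no smaller disk contains both endpoints, so this is the minimum enclosing circle.
Diameter = 2r = 2√(98.5) ≈ 19.849.

19.849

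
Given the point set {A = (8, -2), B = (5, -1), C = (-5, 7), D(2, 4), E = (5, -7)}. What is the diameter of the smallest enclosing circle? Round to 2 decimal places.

17.20

A smallest enclosing disk is always determined by at most three of the input points on its boundary.
The farthest pair is C–E with squared distance 296. The circle on this segment as diameter has centre (0, 0) and r² = 296/4 = 74.
Check A: distance² to centre = 68 ≤ 74, so it lies inside.
All remaining points lie in this disk, and no smaller disk contains both endpoints, so this is the minimum enclosing circle.
Diameter = 2r = 2√74 ≈ 17.20.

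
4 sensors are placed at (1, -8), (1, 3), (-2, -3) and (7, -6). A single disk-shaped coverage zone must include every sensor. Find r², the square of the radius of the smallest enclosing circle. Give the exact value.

32.5

The minimum enclosing circle is determined by three boundary points: (1, -8), (1, 3), (7, -6).
Their circumcentre is (2.5, -2.5) with r² = 32.5.
The farthest remaining point (-2, -3) is at distance² 20.5 ≤ 32.5.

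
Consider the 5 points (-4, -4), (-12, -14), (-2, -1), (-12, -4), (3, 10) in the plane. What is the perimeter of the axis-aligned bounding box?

78

Width = max x − min x = 3 − (-12) = 15.
Height = max y − min y = 10 − (-14) = 24.
Perimeter = 2(15 + 24) = 78.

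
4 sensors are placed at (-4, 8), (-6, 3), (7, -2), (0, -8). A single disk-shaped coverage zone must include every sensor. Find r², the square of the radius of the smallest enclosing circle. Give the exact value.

By Welzl's lemma the MEC is supported by two points (diametrically opposite) or three points (on a circumcircle).
The minimum enclosing circle is determined by three boundary points: (-4, 8), (7, -2), (0, -8).
Their circumcentre is (-1, 0.25) with r² = 69.0625.
The farthest remaining point (-6, 3) is at distance² 32.5625 ≤ 69.0625.

69.0625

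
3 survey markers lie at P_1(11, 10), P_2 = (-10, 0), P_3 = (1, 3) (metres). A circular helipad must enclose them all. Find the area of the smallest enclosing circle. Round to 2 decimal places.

424.90

Side lengths²: P_1P_2² = 541, P_1P_3² = 149, P_2P_3² = 130.
Since P_1P_2² = 541 ≥ 149 + 130 = 279, the angle opposite P_1P_2 is not acute, so the smallest enclosing circle has P_1P_2 as diameter.
Centre = midpoint of P_1P_2 = (0.5, 5), r² = 541/4 = 135.25.
Area = π·r² = π·135.25 ≈ 424.90.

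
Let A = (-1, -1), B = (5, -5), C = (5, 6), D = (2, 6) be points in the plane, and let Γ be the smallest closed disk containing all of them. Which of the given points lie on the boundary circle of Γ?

By Welzl's lemma the MEC is supported by two points (diametrically opposite) or three points (on a circumcircle).
The farthest pair is B–D with squared distance 130. The circle on this segment as diameter has centre (3.5, 0.5) and r² = 130/4 = 32.5.
Check A: distance² to centre = 22.5 ≤ 32.5, so it lies inside.
All remaining points lie in this disk, and no smaller disk contains both endpoints, so this is the minimum enclosing circle.
The points at distance exactly r from the centre are B, C, D — 3 points.

B, C, D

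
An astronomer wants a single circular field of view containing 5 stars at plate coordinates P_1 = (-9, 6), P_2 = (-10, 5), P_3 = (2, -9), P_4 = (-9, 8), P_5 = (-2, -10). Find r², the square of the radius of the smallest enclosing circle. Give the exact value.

102.5

By Welzl's lemma the MEC is supported by two points (diametrically opposite) or three points (on a circumcircle).
The farthest pair is P_3–P_4 with squared distance 410. The circle on this segment as diameter has centre (-3.5, -0.5) and r² = 410/4 = 102.5.
Check P_1: distance² to centre = 72.5 ≤ 102.5, so it lies inside.
All remaining points lie in this disk, and no smaller disk contains both endpoints, so this is the minimum enclosing circle.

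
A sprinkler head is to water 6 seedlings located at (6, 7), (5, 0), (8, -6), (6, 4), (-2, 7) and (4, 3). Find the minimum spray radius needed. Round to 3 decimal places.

8.201

By Welzl's lemma the MEC is supported by two points (diametrically opposite) or three points (on a circumcircle).
The farthest pair is (8, -6)–(-2, 7) with squared distance 269. The circle on this segment as diameter has centre (3, 0.5) and r² = 269/4 = 67.25.
Check (6, 7): distance² to centre = 51.25 ≤ 67.25, so it lies inside.
All remaining points lie in this disk, and no smaller disk contains both endpoints, so this is the minimum enclosing circle.
r = √(67.25) ≈ 8.201.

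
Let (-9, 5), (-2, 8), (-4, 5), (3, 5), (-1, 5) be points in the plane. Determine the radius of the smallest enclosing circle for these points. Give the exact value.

The farthest pair is (-9, 5)–(3, 5) with squared distance 144. The circle on this segment as diameter has centre (-3, 5) and r² = 144/4 = 36.
Check (-2, 8): distance² to centre = 10 ≤ 36, so it lies inside.
All remaining points lie in this disk, and no smaller disk contains both endpoints, so this is the minimum enclosing circle.
r = √36 = 6.

6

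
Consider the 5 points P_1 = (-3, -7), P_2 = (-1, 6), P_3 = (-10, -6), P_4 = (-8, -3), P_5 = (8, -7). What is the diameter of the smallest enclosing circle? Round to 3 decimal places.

By Welzl's lemma the MEC is supported by two points (diametrically opposite) or three points (on a circumcircle).
The minimum enclosing circle is determined by three boundary points: P_2, P_3, P_5.
Their circumcentre is (-5/6, -3.5) with r² = 1625/18.
The farthest remaining point P_4 is at distance² 929/18 ≤ 1625/18.
Diameter = 2r = 2√(1625/18) ≈ 19.003.

19.003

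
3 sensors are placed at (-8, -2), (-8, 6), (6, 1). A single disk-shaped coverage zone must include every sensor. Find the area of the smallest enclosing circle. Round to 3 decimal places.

Call the three points A, B, C in the order given.
Side lengths²: AB² = 64, AC² = 205, BC² = 221.
Since BC² = 221 < 205 + 64 = 269, the triangle is acute, so the smallest enclosing circle is the circumcircle.
Circumcentre = (-43/28, 2), r² = 45305/784.
Area = π·r² = π·45305/784 ≈ 181.543.

181.543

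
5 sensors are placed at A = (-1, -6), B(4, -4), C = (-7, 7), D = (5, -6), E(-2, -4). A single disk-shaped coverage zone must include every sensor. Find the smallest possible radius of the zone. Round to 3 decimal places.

By Welzl's lemma the MEC is supported by two points (diametrically opposite) or three points (on a circumcircle).
The farthest pair is C–D with squared distance 313. The circle on this segment as diameter has centre (-1, 0.5) and r² = 313/4 = 78.25.
Check A: distance² to centre = 42.25 ≤ 78.25, so it lies inside.
All remaining points lie in this disk, and no smaller disk contains both endpoints, so this is the minimum enclosing circle.
r = √(78.25) ≈ 8.846.

8.846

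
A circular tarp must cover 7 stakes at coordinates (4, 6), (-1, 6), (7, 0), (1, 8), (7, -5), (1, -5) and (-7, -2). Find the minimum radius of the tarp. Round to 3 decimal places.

8.004

The minimum enclosing circle is determined by three boundary points: (1, 8), (7, -5), (-7, -2).
Their circumcentre is (0.75, 0) with r² = 64.0625.
The farthest remaining point (4, 6) is at distance² 46.5625 ≤ 64.0625.
r = √(64.0625) ≈ 8.004.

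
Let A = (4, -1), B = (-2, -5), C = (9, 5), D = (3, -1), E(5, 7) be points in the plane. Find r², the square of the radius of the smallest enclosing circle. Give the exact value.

The farthest pair is B–C with squared distance 221. The circle on this segment as diameter has centre (3.5, 0) and r² = 221/4 = 55.25.
Check A: distance² to centre = 1.25 ≤ 55.25, so it lies inside.
All remaining points lie in this disk, and no smaller disk contains both endpoints, so this is the minimum enclosing circle.

55.25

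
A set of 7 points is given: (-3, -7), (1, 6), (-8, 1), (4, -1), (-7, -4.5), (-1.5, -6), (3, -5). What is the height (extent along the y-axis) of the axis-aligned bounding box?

13

max y = 6, min y = -7, so height = 13.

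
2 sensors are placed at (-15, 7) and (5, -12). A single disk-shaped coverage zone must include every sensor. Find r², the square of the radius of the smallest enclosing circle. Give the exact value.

The smallest circle enclosing two points has them as diameter endpoints.
Centre = midpoint = (-5, -2.5); r² = |(-15, 7)−(5, -12)|²/4 = 761/4 = 190.25.

190.25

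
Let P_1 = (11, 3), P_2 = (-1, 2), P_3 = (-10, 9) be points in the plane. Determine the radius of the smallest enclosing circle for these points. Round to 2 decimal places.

Side lengths²: P_1P_2² = 145, P_1P_3² = 477, P_2P_3² = 130.
Since P_1P_3² = 477 ≥ 145 + 130 = 275, the angle opposite P_1P_3 is not acute, so the smallest enclosing circle has P_1P_3 as diameter.
Centre = midpoint of P_1P_3 = (0.5, 6), r² = 477/4 = 119.25.
r = √(119.25) ≈ 10.92.

10.92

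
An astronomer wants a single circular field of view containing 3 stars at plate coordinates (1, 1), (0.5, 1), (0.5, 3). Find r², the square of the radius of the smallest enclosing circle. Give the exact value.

Call the three points A, B, C in the order given.
Side lengths²: AB² = 0.25, AC² = 4.25, BC² = 4.
Since AC² = 4.25 ≥ 4 + 0.25 = 4.25, the angle opposite AC is not acute, so the smallest enclosing circle has AC as diameter.
Centre = midpoint of AC = (0.75, 2), r² = 4.25/4 = 1.0625.

1.0625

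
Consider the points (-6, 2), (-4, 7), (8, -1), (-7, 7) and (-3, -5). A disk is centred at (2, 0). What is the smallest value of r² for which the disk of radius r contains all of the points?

The required radius is the distance from (2, 0) to the farthest point.
Squared distances: 68, 85, 37, 130, 50.
Maximum is 130, attained at (-7, 7).

130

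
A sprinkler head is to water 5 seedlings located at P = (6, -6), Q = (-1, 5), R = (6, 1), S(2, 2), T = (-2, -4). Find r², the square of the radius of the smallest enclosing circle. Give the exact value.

42.5

By Welzl's lemma the MEC is supported by two points (diametrically opposite) or three points (on a circumcircle).
The farthest pair is P–Q with squared distance 170. The circle on this segment as diameter has centre (2.5, -0.5) and r² = 170/4 = 42.5.
Check R: distance² to centre = 14.5 ≤ 42.5, so it lies inside.
All remaining points lie in this disk, and no smaller disk contains both endpoints, so this is the minimum enclosing circle.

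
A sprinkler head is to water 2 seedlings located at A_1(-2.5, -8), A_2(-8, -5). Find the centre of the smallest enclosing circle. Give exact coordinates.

The smallest circle enclosing two points has them as diameter endpoints.
Centre = midpoint = (-5.25, -6.5); r² = |A_1A_2|²/4 = 39.25/4 = 9.8125.
Centre = (-5.25, -6.5).

(-5.25, -6.5)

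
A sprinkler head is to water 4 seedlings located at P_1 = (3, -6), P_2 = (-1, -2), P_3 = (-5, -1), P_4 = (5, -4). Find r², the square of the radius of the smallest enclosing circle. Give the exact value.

27.25

By Welzl's lemma the MEC is supported by two points (diametrically opposite) or three points (on a circumcircle).
The farthest pair is P_3–P_4 with squared distance 109. The circle on this segment as diameter has centre (0, -2.5) and r² = 109/4 = 27.25.
Check P_1: distance² to centre = 21.25 ≤ 27.25, so it lies inside.
All remaining points lie in this disk, and no smaller disk contains both endpoints, so this is the minimum enclosing circle.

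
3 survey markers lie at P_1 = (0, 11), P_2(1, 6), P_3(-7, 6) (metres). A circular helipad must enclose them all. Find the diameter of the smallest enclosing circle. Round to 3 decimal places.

8.773

Side lengths²: P_1P_2² = 26, P_1P_3² = 74, P_2P_3² = 64.
Since P_1P_3² = 74 < 64 + 26 = 90, the triangle is acute, so the smallest enclosing circle is the circumcircle.
Circumcentre = (-3, 7.8), r² = 19.24.
Diameter = 2r = 2√(19.24) ≈ 8.773.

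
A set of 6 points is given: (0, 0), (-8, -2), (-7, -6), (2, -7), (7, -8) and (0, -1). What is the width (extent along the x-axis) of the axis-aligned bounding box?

max x = 7, min x = -8, so width = 15.

15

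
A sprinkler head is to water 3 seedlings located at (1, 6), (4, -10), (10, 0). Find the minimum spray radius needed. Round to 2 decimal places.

Call the three points A, B, C in the order given.
Side lengths²: AB² = 265, AC² = 117, BC² = 136.
Since AB² = 265 ≥ 136 + 117 = 253, the angle opposite AB is not acute, so the smallest enclosing circle has AB as diameter.
Centre = midpoint of AB = (2.5, -2), r² = 265/4 = 66.25.
r = √(66.25) ≈ 8.14.

8.14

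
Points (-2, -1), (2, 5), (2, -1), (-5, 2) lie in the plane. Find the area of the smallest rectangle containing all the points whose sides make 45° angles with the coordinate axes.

50

In coordinates u = x + y, v = x − y the rectangle is axis-aligned; the map (x,y)→(u,v) scales areas by 2.
u-values: -3, 7, 1, -3; range = 7 − (-3) = 10.
v-values: -1, -3, 3, -7; range = 3 − (-7) = 10.
Area = (10 × 10) / 2 = 50.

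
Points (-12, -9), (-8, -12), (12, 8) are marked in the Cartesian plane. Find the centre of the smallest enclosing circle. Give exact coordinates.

(0, -0.5)

Call the three points A, B, C in the order given.
Side lengths²: AB² = 25, AC² = 865, BC² = 800.
Since AC² = 865 ≥ 800 + 25 = 825, the angle opposite AC is not acute, so the smallest enclosing circle has AC as diameter.
Centre = midpoint of AC = (0, -0.5), r² = 865/4 = 216.25.
Centre = (0, -0.5).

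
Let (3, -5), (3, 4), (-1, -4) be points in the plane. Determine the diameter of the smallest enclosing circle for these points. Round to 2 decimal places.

Call the three points A, B, C in the order given.
Side lengths²: AB² = 81, AC² = 17, BC² = 80.
Since AB² = 81 < 80 + 17 = 97, the triangle is acute, so the smallest enclosing circle is the circumcircle.
Circumcentre = (2, -0.5), r² = 21.25.
Diameter = 2r = 2√(21.25) ≈ 9.22.

9.22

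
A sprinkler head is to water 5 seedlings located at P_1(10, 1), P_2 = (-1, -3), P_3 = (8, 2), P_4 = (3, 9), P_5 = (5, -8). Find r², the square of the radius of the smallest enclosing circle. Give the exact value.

73.25

The minimum enclosing circle of a finite set is fixed by two of the points (as a diameter) or three (as a circumcircle).
The farthest pair is P_4–P_5 with squared distance 293. The circle on this segment as diameter has centre (4, 0.5) and r² = 293/4 = 73.25.
Check P_1: distance² to centre = 36.25 ≤ 73.25, so it lies inside.
All remaining points lie in this disk, and no smaller disk contains both endpoints, so this is the minimum enclosing circle.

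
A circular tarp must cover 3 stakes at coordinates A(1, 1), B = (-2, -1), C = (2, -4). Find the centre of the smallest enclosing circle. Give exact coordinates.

Side lengths²: AB² = 13, AC² = 26, BC² = 25.
Since AC² = 26 < 25 + 13 = 38, the triangle is acute, so the smallest enclosing circle is the circumcircle.
Circumcentre = (21/34, -57/34), r² = 4225/578.
Centre = (21/34, -57/34).

(21/34, -57/34)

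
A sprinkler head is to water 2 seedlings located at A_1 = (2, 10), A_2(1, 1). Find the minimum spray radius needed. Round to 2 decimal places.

The smallest circle enclosing two points has them as diameter endpoints.
Centre = midpoint = (1.5, 5.5); r² = |A_1A_2|²/4 = 82/4 = 20.5.
r = √(20.5) ≈ 4.53.

4.53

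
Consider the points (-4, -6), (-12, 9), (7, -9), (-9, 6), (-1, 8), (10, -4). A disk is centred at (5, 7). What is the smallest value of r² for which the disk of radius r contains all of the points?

The required radius is the distance from (5, 7) to the farthest point.
Squared distances: 250, 293, 260, 197, 37, 146.
Maximum is 293, attained at (-12, 9).

293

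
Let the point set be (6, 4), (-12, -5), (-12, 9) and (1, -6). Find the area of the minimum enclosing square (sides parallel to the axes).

324

The bounding box has width 18 and height 15.
An axis-aligned square enclosing the set must have side ≥ max(width, height).
So the minimum side is max(18, 15) = 18.
Area = 18² = 324.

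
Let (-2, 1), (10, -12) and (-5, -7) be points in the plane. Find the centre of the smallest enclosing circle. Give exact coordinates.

Call the three points A, B, C in the order given.
Side lengths²: AB² = 313, AC² = 73, BC² = 250.
Since AB² = 313 < 250 + 73 = 323, the triangle is acute, so the smallest enclosing circle is the circumcircle.
Circumcentre = (203/54, -103/18), r² = 114245/1458.
Centre = (203/54, -103/18).

(203/54, -103/18)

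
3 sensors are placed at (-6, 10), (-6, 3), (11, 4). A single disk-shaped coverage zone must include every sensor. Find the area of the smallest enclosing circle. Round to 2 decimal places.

Call the three points A, B, C in the order given.
Side lengths²: AB² = 49, AC² = 325, BC² = 290.
Since AC² = 325 < 290 + 49 = 339, the triangle is acute, so the smallest enclosing circle is the circumcircle.
Circumcentre = (79/34, 6.5), r² = 47125/578.
Area = π·r² = π·47125/578 ≈ 256.14.

256.14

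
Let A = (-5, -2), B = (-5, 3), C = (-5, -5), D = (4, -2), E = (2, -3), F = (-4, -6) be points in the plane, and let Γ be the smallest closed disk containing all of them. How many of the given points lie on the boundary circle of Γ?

3

By Welzl's lemma the MEC is supported by two points (diametrically opposite) or three points (on a circumcircle).
The minimum enclosing circle is determined by three boundary points: B, D, F.
Their circumcentre is (-27/19, -22/19) with r² = 10865/361.
The farthest remaining point C is at distance² 9953/361 ≤ 10865/361.
The points at distance exactly r from the centre are B, D, F — 3 points.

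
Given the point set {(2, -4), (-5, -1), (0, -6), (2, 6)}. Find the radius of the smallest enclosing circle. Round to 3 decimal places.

A smallest enclosing disk is always determined by at most three of the input points on its boundary.
The farthest pair is (0, -6)–(2, 6) with squared distance 148. The circle on this segment as diameter has centre (1, 0) and r² = 148/4 = 37.
Check (2, -4): distance² to centre = 17 ≤ 37, so it lies inside.
All remaining points lie in this disk, and no smaller disk contains both endpoints, so this is the minimum enclosing circle.
r = √37 ≈ 6.083.

6.083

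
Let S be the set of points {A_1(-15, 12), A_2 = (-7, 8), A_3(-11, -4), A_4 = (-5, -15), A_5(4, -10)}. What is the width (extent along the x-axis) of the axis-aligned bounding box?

max x = 4, min x = -15, so width = 19.

19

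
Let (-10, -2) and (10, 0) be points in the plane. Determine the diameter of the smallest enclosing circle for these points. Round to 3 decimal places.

20.100

The smallest circle enclosing two points has them as diameter endpoints.
Centre = midpoint = (0, -1); r² = |(-10, -2)−(10, 0)|²/4 = 404/4 = 101.
Diameter = 2r = 2√101 ≈ 20.100.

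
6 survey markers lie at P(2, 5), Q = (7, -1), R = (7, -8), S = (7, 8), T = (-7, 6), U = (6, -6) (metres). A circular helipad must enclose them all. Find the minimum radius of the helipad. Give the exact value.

10

The minimum enclosing circle of a finite set is fixed by two of the points (as a diameter) or three (as a circumcircle).
The minimum enclosing circle is determined by three boundary points: R, S, T.
Their circumcentre is (1, 0) with r² = 100.
The farthest remaining point U is at distance² 61 ≤ 100.
r = √100 = 10.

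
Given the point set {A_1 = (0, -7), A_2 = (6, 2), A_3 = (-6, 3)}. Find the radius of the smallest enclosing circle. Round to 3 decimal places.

Side lengths²: A_1A_2² = 117, A_1A_3² = 136, A_2A_3² = 145.
Since A_2A_3² = 145 < 136 + 117 = 253, the triangle is acute, so the smallest enclosing circle is the circumcircle.
Circumcentre = (-9/38, -13/38), r² = 32045/722.
r = √(32045/722) ≈ 6.662.

6.662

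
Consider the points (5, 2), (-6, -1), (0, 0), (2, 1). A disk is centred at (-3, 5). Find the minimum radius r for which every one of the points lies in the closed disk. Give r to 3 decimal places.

8.544

The required radius is the distance from (-3, 5) to the farthest point.
Squared distances: 73, 45, 34, 41.
Maximum is 73, attained at (5, 2).
r = √73 ≈ 8.544.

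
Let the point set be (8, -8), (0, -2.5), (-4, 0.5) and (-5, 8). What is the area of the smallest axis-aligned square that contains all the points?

The bounding box has width 13 and height 16.
An axis-aligned square enclosing the set must have side ≥ max(width, height).
So the minimum side is max(13, 16) = 16.
Area = 16² = 256.

256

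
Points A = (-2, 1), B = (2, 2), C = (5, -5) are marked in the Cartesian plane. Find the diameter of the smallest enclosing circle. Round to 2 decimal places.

Side lengths²: AB² = 17, AC² = 85, BC² = 58.
Since AC² = 85 ≥ 58 + 17 = 75, the angle opposite AC is not acute, so the smallest enclosing circle has AC as diameter.
Centre = midpoint of AC = (1.5, -2), r² = 85/4 = 21.25.
Diameter = 2r = 2√(21.25) ≈ 9.22.

9.22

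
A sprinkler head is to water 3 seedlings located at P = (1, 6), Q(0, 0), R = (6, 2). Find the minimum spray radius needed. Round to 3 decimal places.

3.623

Side lengths²: PQ² = 37, PR² = 41, QR² = 40.
Since PR² = 41 < 40 + 37 = 77, the triangle is acute, so the smallest enclosing circle is the circumcircle.
Circumcentre = (83/34, 91/34), r² = 7585/578.
r = √(7585/578) ≈ 3.623.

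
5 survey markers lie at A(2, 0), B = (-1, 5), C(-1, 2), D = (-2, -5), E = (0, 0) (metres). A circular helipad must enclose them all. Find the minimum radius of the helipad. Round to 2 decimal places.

The minimum enclosing circle of a finite set is fixed by two of the points (as a diameter) or three (as a circumcircle).
The farthest pair is B–D with squared distance 101. The circle on this segment as diameter has centre (-1.5, 0) and r² = 101/4 = 25.25.
Check A: distance² to centre = 12.25 ≤ 25.25, so it lies inside.
All remaining points lie in this disk, and no smaller disk contains both endpoints, so this is the minimum enclosing circle.
r = √(25.25) ≈ 5.02.

5.02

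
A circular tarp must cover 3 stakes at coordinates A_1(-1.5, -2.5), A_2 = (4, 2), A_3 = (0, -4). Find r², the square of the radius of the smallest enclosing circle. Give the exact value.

13.13

Side lengths²: A_1A_2² = 50.5, A_1A_3² = 4.5, A_2A_3² = 52.
Since A_2A_3² = 52 < 50.5 + 4.5 = 55, the triangle is acute, so the smallest enclosing circle is the circumcircle.
Circumcentre = (1.7, -0.8), r² = 13.13.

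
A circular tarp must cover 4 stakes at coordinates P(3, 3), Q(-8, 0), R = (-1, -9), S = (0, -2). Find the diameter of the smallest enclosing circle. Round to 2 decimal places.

13.70

A smallest enclosing disk is always determined by at most three of the input points on its boundary.
The minimum enclosing circle is determined by three boundary points: P, Q, R.
Their circumcentre is (-1.5, -13/6) with r² = 845/18.
The farthest remaining point S is at distance² 41/18 ≤ 845/18.
Diameter = 2r = 2√(845/18) ≈ 13.70.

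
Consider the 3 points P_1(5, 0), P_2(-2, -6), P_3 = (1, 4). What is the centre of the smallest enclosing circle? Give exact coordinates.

Side lengths²: P_1P_2² = 85, P_1P_3² = 32, P_2P_3² = 109.
Since P_2P_3² = 109 < 85 + 32 = 117, the triangle is acute, so the smallest enclosing circle is the circumcircle.
Circumcentre = (-3/26, -29/26), r² = 9265/338.
Centre = (-3/26, -29/26).

(-3/26, -29/26)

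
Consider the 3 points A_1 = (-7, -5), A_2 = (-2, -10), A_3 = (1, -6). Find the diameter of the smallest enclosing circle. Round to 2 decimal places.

Side lengths²: A_1A_2² = 50, A_1A_3² = 65, A_2A_3² = 25.
Since A_1A_3² = 65 < 50 + 25 = 75, the triangle is acute, so the smallest enclosing circle is the circumcircle.
Circumcentre = (-43/14, -85/14), r² = 1625/98.
Diameter = 2r = 2√(1625/98) ≈ 8.14.

8.14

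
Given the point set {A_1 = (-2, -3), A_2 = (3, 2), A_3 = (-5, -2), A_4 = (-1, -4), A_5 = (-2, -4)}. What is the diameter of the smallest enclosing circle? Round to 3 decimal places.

8.944

The farthest pair is A_2–A_3 with squared distance 80. The circle on this segment as diameter has centre (-1, 0) and r² = 80/4 = 20.
Check A_1: distance² to centre = 10 ≤ 20, so it lies inside.
All remaining points lie in this disk, and no smaller disk contains both endpoints, so this is the minimum enclosing circle.
Diameter = 2r = 2√20 ≈ 8.944.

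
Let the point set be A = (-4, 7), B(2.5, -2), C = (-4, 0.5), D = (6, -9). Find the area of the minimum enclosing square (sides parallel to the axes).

The bounding box has width 10 and height 16.
An axis-aligned square enclosing the set must have side ≥ max(width, height).
So the minimum side is max(10, 16) = 16.
Area = 16² = 256.

256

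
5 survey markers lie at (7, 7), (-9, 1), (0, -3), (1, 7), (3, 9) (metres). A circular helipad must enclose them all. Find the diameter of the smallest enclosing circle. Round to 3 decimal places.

By Welzl's lemma the MEC is supported by two points (diametrically opposite) or three points (on a circumcircle).
The farthest pair is (7, 7)–(-9, 1) with squared distance 292. The circle on this segment as diameter has centre (-1, 4) and r² = 292/4 = 73.
Check (0, -3): distance² to centre = 50 ≤ 73, so it lies inside.
All remaining points lie in this disk, and no smaller disk contains both endpoints, so this is the minimum enclosing circle.
Diameter = 2r = 2√73 ≈ 17.088.

17.088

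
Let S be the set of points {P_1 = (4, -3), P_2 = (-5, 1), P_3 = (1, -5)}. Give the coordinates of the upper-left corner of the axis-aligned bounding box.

(-5, 1)

x-range [-5, 4], y-range [-5, 1].
The upper-left corner is (-5, 1).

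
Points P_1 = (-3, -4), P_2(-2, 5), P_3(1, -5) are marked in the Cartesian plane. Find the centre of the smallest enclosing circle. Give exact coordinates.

(-0.5, 0)

Side lengths²: P_1P_2² = 82, P_1P_3² = 17, P_2P_3² = 109.
Since P_2P_3² = 109 ≥ 82 + 17 = 99, the angle opposite P_2P_3 is not acute, so the smallest enclosing circle has P_2P_3 as diameter.
Centre = midpoint of P_2P_3 = (-0.5, 0), r² = 109/4 = 27.25.
Centre = (-0.5, 0).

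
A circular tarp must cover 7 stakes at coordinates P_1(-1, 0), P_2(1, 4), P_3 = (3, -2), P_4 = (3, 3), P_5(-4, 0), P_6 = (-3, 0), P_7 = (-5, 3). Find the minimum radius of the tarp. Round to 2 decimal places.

A smallest enclosing disk is always determined by at most three of the input points on its boundary.
The farthest pair is P_3–P_7 with squared distance 89. The circle on this segment as diameter has centre (-1, 0.5) and r² = 89/4 = 22.25.
Check P_1: distance² to centre = 0.25 ≤ 22.25, so it lies inside.
All remaining points lie in this disk, and no smaller disk contains both endpoints, so this is the minimum enclosing circle.
r = √(22.25) ≈ 4.72.

4.72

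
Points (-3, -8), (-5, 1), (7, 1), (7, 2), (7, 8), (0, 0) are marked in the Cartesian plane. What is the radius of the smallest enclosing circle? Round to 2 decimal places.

9.43

The minimum enclosing circle of a finite set is fixed by two of the points (as a diameter) or three (as a circumcircle).
The farthest pair is (-3, -8)–(7, 8) with squared distance 356. The circle on this segment as diameter has centre (2, 0) and r² = 356/4 = 89.
Check (-5, 1): distance² to centre = 50 ≤ 89, so it lies inside.
All remaining points lie in this disk, and no smaller disk contains both endpoints, so this is the minimum enclosing circle.
r = √89 ≈ 9.43.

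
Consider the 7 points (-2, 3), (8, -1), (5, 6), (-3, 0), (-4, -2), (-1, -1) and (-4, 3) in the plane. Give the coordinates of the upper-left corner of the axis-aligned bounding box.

(-4, 6)

x-range [-4, 8], y-range [-2, 6].
The upper-left corner is (-4, 6).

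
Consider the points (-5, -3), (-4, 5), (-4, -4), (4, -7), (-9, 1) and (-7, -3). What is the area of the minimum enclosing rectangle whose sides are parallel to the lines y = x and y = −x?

In coordinates u = x + y, v = x − y the rectangle is axis-aligned; the map (x,y)→(u,v) scales areas by 2.
u-values: -8, 1, -8, -3, -8, -10; range = 1 − (-10) = 11.
v-values: -2, -9, 0, 11, -10, -4; range = 11 − (-10) = 21.
Area = (11 × 21) / 2 = 115.5.

115.5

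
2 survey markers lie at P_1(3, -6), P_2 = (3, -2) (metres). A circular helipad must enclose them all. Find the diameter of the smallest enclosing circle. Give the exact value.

The smallest circle enclosing two points has them as diameter endpoints.
Centre = midpoint = (3, -4); r² = |P_1P_2|²/4 = 16/4 = 4.
Diameter = 2r = 2√4 = 4.

4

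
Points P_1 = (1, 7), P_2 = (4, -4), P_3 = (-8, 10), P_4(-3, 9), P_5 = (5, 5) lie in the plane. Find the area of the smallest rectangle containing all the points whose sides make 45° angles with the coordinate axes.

In coordinates u = x + y, v = x − y the rectangle is axis-aligned; the map (x,y)→(u,v) scales areas by 2.
u-values: 8, 0, 2, 6, 10; range = 10 − 0 = 10.
v-values: -6, 8, -18, -12, 0; range = 8 − (-18) = 26.
Area = (10 × 26) / 2 = 130.

130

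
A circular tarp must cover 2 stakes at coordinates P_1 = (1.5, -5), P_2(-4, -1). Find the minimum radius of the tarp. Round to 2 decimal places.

3.40

The smallest circle enclosing two points has them as diameter endpoints.
Centre = midpoint = (-1.25, -3); r² = |P_1P_2|²/4 = 46.25/4 = 11.5625.
r = √(11.5625) ≈ 3.40.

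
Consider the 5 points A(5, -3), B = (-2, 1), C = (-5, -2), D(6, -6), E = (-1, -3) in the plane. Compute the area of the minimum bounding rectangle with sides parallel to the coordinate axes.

77

x ranges over [-5, 6], width 11.
y ranges over [-6, 1], height 7.
Area = 11 × 7 = 77.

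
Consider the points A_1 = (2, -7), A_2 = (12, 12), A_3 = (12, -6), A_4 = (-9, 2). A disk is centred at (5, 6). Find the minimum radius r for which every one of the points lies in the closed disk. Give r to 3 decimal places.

The required radius is the distance from (5, 6) to the farthest point.
Squared distances: 178, 85, 193, 212.
Maximum is 212, attained at A_4.
r = √212 ≈ 14.560.

14.560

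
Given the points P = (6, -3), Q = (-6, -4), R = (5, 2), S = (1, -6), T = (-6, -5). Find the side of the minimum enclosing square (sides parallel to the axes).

The bounding box has width 12 and height 8.
An axis-aligned square enclosing the set must have side ≥ max(width, height).
So the minimum side is max(12, 8) = 12.

12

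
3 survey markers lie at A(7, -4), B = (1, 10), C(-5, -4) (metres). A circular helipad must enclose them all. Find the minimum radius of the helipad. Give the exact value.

58/7

Side lengths²: AB² = 232, AC² = 144, BC² = 232.
Since BC² = 232 < 232 + 144 = 376, the triangle is acute, so the smallest enclosing circle is the circumcircle.
Circumcentre = (1, 12/7), r² = 3364/49.
r = √(3364/49) = 58/7.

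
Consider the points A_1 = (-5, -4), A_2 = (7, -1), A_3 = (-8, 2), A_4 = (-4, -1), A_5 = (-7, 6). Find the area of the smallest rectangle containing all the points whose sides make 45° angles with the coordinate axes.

In coordinates u = x + y, v = x − y the rectangle is axis-aligned; the map (x,y)→(u,v) scales areas by 2.
u-values: -9, 6, -6, -5, -1; range = 6 − (-9) = 15.
v-values: -1, 8, -10, -3, -13; range = 8 − (-13) = 21.
Area = (15 × 21) / 2 = 157.5.

157.5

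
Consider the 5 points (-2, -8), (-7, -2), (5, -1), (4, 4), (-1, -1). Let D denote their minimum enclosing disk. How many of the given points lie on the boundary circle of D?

3

A smallest enclosing disk is always determined by at most three of the input points on its boundary.
The minimum enclosing circle is determined by three boundary points: (-2, -8), (-7, -2), (4, 4).
Their circumcentre is (-0.1875, -1.40625) with r² = 46.7626953125.
The farthest remaining point (5, -1) is at distance² 27.0751953125 ≤ 46.7626953125.
The points at distance exactly r from the centre are (-2, -8), (-7, -2), (4, 4) — 3 points.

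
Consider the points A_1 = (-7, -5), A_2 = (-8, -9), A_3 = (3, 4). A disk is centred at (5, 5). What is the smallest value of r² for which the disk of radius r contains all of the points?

The required radius is the distance from (5, 5) to the farthest point.
Squared distances: 244, 365, 5.
Maximum is 365, attained at A_2.

365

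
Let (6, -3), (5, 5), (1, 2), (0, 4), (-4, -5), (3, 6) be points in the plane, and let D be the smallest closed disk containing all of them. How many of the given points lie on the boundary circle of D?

The minimum enclosing circle of a finite set is fixed by two of the points (as a diameter) or three (as a circumcircle).
The farthest pair is (5, 5)–(-4, -5) with squared distance 181. The circle on this segment as diameter has centre (0.5, 0) and r² = 181/4 = 45.25.
Check (6, -3): distance² to centre = 39.25 ≤ 45.25, so it lies inside.
All remaining points lie in this disk, and no smaller disk contains both endpoints, so this is the minimum enclosing circle.
The points at distance exactly r from the centre are (5, 5), (-4, -5) — 2 points.

2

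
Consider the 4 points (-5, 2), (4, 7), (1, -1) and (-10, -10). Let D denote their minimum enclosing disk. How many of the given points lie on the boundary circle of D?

2

The farthest pair is (4, 7)–(-10, -10) with squared distance 485. The circle on this segment as diameter has centre (-3, -1.5) and r² = 485/4 = 121.25.
Check (-5, 2): distance² to centre = 16.25 ≤ 121.25, so it lies inside.
All remaining points lie in this disk, and no smaller disk contains both endpoints, so this is the minimum enclosing circle.
The points at distance exactly r from the centre are (4, 7), (-10, -10) — 2 points.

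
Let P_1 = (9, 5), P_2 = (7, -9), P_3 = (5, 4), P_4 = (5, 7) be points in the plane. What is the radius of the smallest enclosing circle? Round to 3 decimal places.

The minimum enclosing circle of a finite set is fixed by two of the points (as a diameter) or three (as a circumcircle).
The farthest pair is P_2–P_4 with squared distance 260. The circle on this segment as diameter has centre (6, -1) and r² = 260/4 = 65.
Check P_1: distance² to centre = 45 ≤ 65, so it lies inside.
All remaining points lie in this disk, and no smaller disk contains both endpoints, so this is the minimum enclosing circle.
r = √65 ≈ 8.062.

8.062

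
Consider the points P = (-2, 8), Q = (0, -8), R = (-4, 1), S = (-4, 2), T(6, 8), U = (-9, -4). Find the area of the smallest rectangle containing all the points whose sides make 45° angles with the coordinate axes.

In coordinates u = x + y, v = x − y the rectangle is axis-aligned; the map (x,y)→(u,v) scales areas by 2.
u-values: 6, -8, -3, -2, 14, -13; range = 14 − (-13) = 27.
v-values: -10, 8, -5, -6, -2, -5; range = 8 − (-10) = 18.
Area = (27 × 18) / 2 = 243.

243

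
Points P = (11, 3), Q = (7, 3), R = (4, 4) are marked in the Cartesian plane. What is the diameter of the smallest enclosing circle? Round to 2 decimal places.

Side lengths²: PQ² = 16, PR² = 50, QR² = 10.
Since PR² = 50 ≥ 16 + 10 = 26, the angle opposite PR is not acute, so the smallest enclosing circle has PR as diameter.
Centre = midpoint of PR = (7.5, 3.5), r² = 50/4 = 12.5.
Diameter = 2r = 2√(12.5) ≈ 7.07.

7.07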